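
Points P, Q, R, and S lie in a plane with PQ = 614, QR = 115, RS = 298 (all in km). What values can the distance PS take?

The maximum is all hops collinear in one direction: 614 + 115 + 298 = 1027.
The longest hop is 614; the others sum to 413. Folding the others back against it leaves at least 614 − 413 = 201.

201 ≤ PS ≤ 1027 km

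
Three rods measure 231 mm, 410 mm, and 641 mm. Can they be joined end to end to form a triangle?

The two shorter sides sum to 641, exactly equal to the longest side 641.
That gives only a degenerate (flat) triangle — the inequality must be strict.

No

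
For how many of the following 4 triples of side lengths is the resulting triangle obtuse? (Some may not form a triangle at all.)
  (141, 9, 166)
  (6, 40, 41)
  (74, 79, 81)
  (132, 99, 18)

1

(141,9,166): 9+141 ≤ 166, not a triangle
(6,40,41): 6²+40² = 1636 < 1681 = 41² → obtuse
(74,79,81): 74²+79² = 11717 > 6561 = 81² → acute
(132,99,18): 18+99 ≤ 132, not a triangle
1 of the 4 is obtuse.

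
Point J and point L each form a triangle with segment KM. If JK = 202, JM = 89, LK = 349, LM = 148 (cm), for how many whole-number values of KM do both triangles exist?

89

From triangle JKM: 113 < KM < 291.
From triangle LKM: 201 < KM < 497.
Intersection: 201 < KM < 291, so integers 202 through 290: 89 values.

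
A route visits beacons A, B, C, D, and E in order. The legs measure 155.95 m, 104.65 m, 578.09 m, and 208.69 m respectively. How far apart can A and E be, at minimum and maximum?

The maximum is all hops collinear in one direction: 155.95 + 104.65 + 578.09 + 208.69 = 1047.38.
The longest hop is 578.09; the others sum to 469.29. Folding the others back against it leaves at least 578.09 − 469.29 = 108.80.

108.80 ≤ AE ≤ 1047.38 m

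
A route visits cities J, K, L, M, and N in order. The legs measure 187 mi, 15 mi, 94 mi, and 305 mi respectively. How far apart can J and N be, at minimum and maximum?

The maximum is all hops collinear in one direction: 187 + 15 + 94 + 305 = 601.
The longest hop is 305; the others sum to 296. Folding the others back against it leaves at least 305 − 296 = 9.

9 ≤ JN ≤ 601 mi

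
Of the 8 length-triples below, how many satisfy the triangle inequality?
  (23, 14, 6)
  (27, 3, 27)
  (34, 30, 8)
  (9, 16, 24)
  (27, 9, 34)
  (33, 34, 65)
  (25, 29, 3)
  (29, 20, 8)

5

(6,14,23): 6+14 ≤ 23 → not valid
(3,27,27): 3+27 > 27 → valid
(8,30,34): 8+30 > 34 → valid
(9,16,24): 9+16 > 24 → valid
(9,27,34): 9+27 > 34 → valid
(33,34,65): 33+34 > 65 → valid
(3,25,29): 3+25 ≤ 29 → not valid
(8,20,29): 8+20 ≤ 29 → not valid
5 of the 8 triples form a triangle.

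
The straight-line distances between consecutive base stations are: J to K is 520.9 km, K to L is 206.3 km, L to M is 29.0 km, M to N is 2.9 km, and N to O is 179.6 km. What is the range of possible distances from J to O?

103.1 ≤ JO ≤ 938.7 km

The maximum is all hops collinear in one direction: 520.9 + 206.3 + 29.0 + 2.9 + 179.6 = 938.7.
The longest hop is 520.9; the others sum to 417.8. Folding the others back against it leaves at least 520.9 − 417.8 = 103.1.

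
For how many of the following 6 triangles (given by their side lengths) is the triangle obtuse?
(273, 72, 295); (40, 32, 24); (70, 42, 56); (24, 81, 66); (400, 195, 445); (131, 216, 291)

3

(273,72,295): 72²+273² = 79713 < 87025 = 295² → obtuse
(40,32,24): 24²+32² = 1600 = 40² → right
(70,42,56): 42²+56² = 4900 = 70² → right
(24,81,66): 24²+66² = 4932 < 6561 = 81² → obtuse
(400,195,445): 195²+400² = 198025 = 445² → right
(131,216,291): 131²+216² = 63817 < 84681 = 291² → obtuse
3 of the 6 are obtuse.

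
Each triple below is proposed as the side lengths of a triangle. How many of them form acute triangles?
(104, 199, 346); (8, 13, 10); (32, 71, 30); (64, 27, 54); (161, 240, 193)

1

(104,199,346): 104+199 ≤ 346, not a triangle
(8,13,10): 8²+10² = 164 < 169 = 13² → obtuse
(32,71,30): 30+32 ≤ 71, not a triangle
(64,27,54): 27²+54² = 3645 < 4096 = 64² → obtuse
(161,240,193): 161²+193² = 63170 > 57600 = 240² → acute
1 of the 5 is acute.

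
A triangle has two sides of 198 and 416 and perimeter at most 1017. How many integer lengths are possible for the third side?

185

Triangle inequality: 218 < x < 614. Perimeter ≤ 1017 gives x ≤ 1017 − 198 − 416 = 403.
So 218 < x ≤ 403; integers 219 through 403: 185 values.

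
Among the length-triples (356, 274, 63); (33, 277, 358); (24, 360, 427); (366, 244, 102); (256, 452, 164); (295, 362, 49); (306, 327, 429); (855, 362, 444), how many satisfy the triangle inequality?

1

(63,274,356): 63+274 ≤ 356 → not valid
(33,277,358): 33+277 ≤ 358 → not valid
(24,360,427): 24+360 ≤ 427 → not valid
(102,244,366): 102+244 ≤ 366 → not valid
(164,256,452): 164+256 ≤ 452 → not valid
(49,295,362): 49+295 ≤ 362 → not valid
(306,327,429): 306+327 > 429 → valid
(362,444,855): 362+444 ≤ 855 → not valid
1 of the 8 triples forms a triangle.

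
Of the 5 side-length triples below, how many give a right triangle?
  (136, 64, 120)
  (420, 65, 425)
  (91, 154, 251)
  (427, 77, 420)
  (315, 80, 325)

(136,64,120): 64²+120² = 18496 = 136² → right
(420,65,425): 65²+420² = 180625 = 425² → right
(91,154,251): 91+154 ≤ 251, not a triangle
(427,77,420): 77²+420² = 182329 = 427² → right
(315,80,325): 80²+315² = 105625 = 325² → right
4 of the 5 are right.

4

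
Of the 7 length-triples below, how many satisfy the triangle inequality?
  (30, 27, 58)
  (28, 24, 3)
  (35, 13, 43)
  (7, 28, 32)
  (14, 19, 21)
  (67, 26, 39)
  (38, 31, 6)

(27,30,58): 27+30 ≤ 58 → not valid
(3,24,28): 3+24 ≤ 28 → not valid
(13,35,43): 13+35 > 43 → valid
(7,28,32): 7+28 > 32 → valid
(14,19,21): 14+19 > 21 → valid
(26,39,67): 26+39 ≤ 67 → not valid
(6,31,38): 6+31 ≤ 38 → not valid
3 of the 7 triples form a triangle.

3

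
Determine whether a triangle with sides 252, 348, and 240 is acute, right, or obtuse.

Compare the square of the longest side to the sum of squares of the other two: 240² + 252² = 121104 = 348².

right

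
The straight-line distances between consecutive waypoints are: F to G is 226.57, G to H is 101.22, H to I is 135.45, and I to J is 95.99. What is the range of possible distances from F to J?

0 ≤ FJ ≤ 559.23

The maximum is all hops collinear in one direction: 226.57 + 101.22 + 135.45 + 95.99 = 559.23.
The longest hop is 226.57; the others sum to 332.66. Since 226.57 ≤ 332.66, the path can fold back on itself completely, so the minimum distance is 0.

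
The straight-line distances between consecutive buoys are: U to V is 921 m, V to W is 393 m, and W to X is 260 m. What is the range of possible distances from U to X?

268 ≤ UX ≤ 1574 m

The maximum is all hops collinear in one direction: 921 + 393 + 260 = 1574.
The longest hop is 921; the others sum to 653. Folding the others back against it leaves at least 921 − 653 = 268.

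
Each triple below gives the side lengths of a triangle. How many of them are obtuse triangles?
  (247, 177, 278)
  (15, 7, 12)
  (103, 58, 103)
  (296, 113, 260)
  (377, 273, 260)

(247,177,278): 177²+247² = 92338 > 77284 = 278² → acute
(15,7,12): 7²+12² = 193 < 225 = 15² → obtuse
(103,58,103): 58²+103² = 13973 > 10609 = 103² → acute
(296,113,260): 113²+260² = 80369 < 87616 = 296² → obtuse
(377,273,260): 260²+273² = 142129 = 377² → right
2 of the 5 are obtuse.

2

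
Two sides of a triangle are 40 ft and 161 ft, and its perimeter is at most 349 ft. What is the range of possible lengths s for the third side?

Triangle inequality alone gives 121 < s < 201.
The perimeter condition gives s ≤ 349 − 40 − 161 = 148.
Intersecting the two: 121 < s ≤ 148.

121 < s ≤ 148 ft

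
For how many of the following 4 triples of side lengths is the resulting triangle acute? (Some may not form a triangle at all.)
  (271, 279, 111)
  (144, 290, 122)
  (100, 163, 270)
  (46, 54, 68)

2

(271,279,111): 111²+271² = 85762 > 77841 = 279² → acute
(144,290,122): 122+144 ≤ 290, not a triangle
(100,163,270): 100+163 ≤ 270, not a triangle
(46,54,68): 46²+54² = 5032 > 4624 = 68² → acute
2 of the 4 are acute.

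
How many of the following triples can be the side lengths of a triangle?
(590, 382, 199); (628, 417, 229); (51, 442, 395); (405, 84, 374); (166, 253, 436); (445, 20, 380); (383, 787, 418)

4

(199,382,590): 199+382 ≤ 590 → not valid
(229,417,628): 229+417 > 628 → valid
(51,395,442): 51+395 > 442 → valid
(84,374,405): 84+374 > 405 → valid
(166,253,436): 166+253 ≤ 436 → not valid
(20,380,445): 20+380 ≤ 445 → not valid
(383,418,787): 383+418 > 787 → valid
4 of the 7 triples form a triangle.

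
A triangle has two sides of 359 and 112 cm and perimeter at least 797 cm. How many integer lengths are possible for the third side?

145

Triangle inequality: 247 < x < 471. Perimeter ≥ 797 gives x ≥ 797 − 359 − 112 = 326.
So 326 ≤ x < 471; integers 326 through 470: 145 values.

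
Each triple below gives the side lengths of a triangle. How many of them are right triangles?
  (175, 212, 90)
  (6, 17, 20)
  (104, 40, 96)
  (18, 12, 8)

1

(175,212,90): 90²+175² = 38725 < 44944 = 212² → obtuse
(6,17,20): 6²+17² = 325 < 400 = 20² → obtuse
(104,40,96): 40²+96² = 10816 = 104² → right
(18,12,8): 8²+12² = 208 < 324 = 18² → obtuse
1 of the 4 is right.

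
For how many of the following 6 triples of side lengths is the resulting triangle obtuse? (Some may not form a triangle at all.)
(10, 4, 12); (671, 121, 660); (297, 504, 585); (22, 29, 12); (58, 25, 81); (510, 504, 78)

3

(10,4,12): 4²+10² = 116 < 144 = 12² → obtuse
(671,121,660): 121²+660² = 450241 = 671² → right
(297,504,585): 297²+504² = 342225 = 585² → right
(22,29,12): 12²+22² = 628 < 841 = 29² → obtuse
(58,25,81): 25²+58² = 3989 < 6561 = 81² → obtuse
(510,504,78): 78²+504² = 260100 = 510² → right
3 of the 6 are obtuse.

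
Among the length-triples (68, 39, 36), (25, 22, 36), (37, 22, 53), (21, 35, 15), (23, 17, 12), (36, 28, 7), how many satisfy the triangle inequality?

5

(36,39,68): 36+39 > 68 → valid
(22,25,36): 22+25 > 36 → valid
(22,37,53): 22+37 > 53 → valid
(15,21,35): 15+21 > 35 → valid
(12,17,23): 12+17 > 23 → valid
(7,28,36): 7+28 ≤ 36 → not valid
5 of the 6 triples form a triangle.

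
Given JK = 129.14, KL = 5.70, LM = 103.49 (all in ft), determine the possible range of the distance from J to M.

The maximum is all hops collinear in one direction: 129.14 + 5.70 + 103.49 = 238.33.
The longest hop is 129.14; the others sum to 109.19. Folding the others back against it leaves at least 129.14 − 109.19 = 19.95.

19.95 ≤ JM ≤ 238.33 ft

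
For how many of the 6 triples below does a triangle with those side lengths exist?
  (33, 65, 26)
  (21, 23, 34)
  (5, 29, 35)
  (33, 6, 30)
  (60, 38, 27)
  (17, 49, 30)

3

(26,33,65): 26+33 ≤ 65 → not valid
(21,23,34): 21+23 > 34 → valid
(5,29,35): 5+29 ≤ 35 → not valid
(6,30,33): 6+30 > 33 → valid
(27,38,60): 27+38 > 60 → valid
(17,30,49): 17+30 ≤ 49 → not valid
3 of the 6 triples form a triangle.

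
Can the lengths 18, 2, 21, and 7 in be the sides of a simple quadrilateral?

A quadrilateral exists iff every side is shorter than the sum of the others — equivalently, the longest side is less than the sum of the rest.
Longest side 21 < 27 (sum of the remaining 3), so yes.

Yes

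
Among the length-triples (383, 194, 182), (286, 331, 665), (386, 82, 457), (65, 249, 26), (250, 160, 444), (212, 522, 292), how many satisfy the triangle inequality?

(182,194,383): 182+194 ≤ 383 → not valid
(286,331,665): 286+331 ≤ 665 → not valid
(82,386,457): 82+386 > 457 → valid
(26,65,249): 26+65 ≤ 249 → not valid
(160,250,444): 160+250 ≤ 444 → not valid
(212,292,522): 212+292 ≤ 522 → not valid
1 of the 6 triples forms a triangle.

1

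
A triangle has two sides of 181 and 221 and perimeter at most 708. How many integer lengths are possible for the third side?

Triangle inequality: 40 < x < 402. Perimeter ≤ 708 gives x ≤ 708 − 181 − 221 = 306.
So 40 < x ≤ 306; integers 41 through 306: 266 values.

266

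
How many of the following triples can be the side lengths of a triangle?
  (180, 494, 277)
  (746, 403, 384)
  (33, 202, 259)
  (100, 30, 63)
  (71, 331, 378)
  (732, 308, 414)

(180,277,494): 180+277 ≤ 494 → not valid
(384,403,746): 384+403 > 746 → valid
(33,202,259): 33+202 ≤ 259 → not valid
(30,63,100): 30+63 ≤ 100 → not valid
(71,331,378): 71+331 > 378 → valid
(308,414,732): 308+414 ≤ 732 → not valid
2 of the 6 triples form a triangle.

2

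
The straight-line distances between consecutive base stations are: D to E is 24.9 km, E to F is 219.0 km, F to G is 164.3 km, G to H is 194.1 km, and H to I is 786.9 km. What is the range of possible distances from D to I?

184.6 ≤ DI ≤ 1389.2 km

The maximum is all hops collinear in one direction: 24.9 + 219.0 + 164.3 + 194.1 + 786.9 = 1389.2.
The longest hop is 786.9; the others sum to 602.3. Folding the others back against it leaves at least 786.9 − 602.3 = 184.6.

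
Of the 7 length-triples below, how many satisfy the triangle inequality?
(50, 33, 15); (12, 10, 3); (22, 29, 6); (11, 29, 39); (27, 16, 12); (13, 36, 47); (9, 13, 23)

4

(15,33,50): 15+33 ≤ 50 → not valid
(3,10,12): 3+10 > 12 → valid
(6,22,29): 6+22 ≤ 29 → not valid
(11,29,39): 11+29 > 39 → valid
(12,16,27): 12+16 > 27 → valid
(13,36,47): 13+36 > 47 → valid
(9,13,23): 9+13 ≤ 23 → not valid
4 of the 7 triples form a triangle.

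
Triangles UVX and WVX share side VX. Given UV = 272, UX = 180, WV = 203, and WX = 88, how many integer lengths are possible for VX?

175

From triangle UVX: 92 < VX < 452.
From triangle WVX: 115 < VX < 291.
Intersection: 115 < VX < 291, so integers 116 through 290: 175 values.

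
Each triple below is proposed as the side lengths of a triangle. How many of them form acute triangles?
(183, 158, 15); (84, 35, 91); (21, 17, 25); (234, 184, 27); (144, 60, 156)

1

(183,158,15): 15+158 ≤ 183, not a triangle
(84,35,91): 35²+84² = 8281 = 91² → right
(21,17,25): 17²+21² = 730 > 625 = 25² → acute
(234,184,27): 27+184 ≤ 234, not a triangle
(144,60,156): 60²+144² = 24336 = 156² → right
1 of the 5 is acute.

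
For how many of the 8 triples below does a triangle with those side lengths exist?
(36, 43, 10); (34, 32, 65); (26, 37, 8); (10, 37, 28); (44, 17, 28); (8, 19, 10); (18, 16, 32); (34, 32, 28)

6

(10,36,43): 10+36 > 43 → valid
(32,34,65): 32+34 > 65 → valid
(8,26,37): 8+26 ≤ 37 → not valid
(10,28,37): 10+28 > 37 → valid
(17,28,44): 17+28 > 44 → valid
(8,10,19): 8+10 ≤ 19 → not valid
(16,18,32): 16+18 > 32 → valid
(28,32,34): 28+32 > 34 → valid
6 of the 8 triples form a triangle.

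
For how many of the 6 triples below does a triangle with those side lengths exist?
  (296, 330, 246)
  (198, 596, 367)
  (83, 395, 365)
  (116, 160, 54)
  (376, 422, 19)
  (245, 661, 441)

4

(246,296,330): 246+296 > 330 → valid
(198,367,596): 198+367 ≤ 596 → not valid
(83,365,395): 83+365 > 395 → valid
(54,116,160): 54+116 > 160 → valid
(19,376,422): 19+376 ≤ 422 → not valid
(245,441,661): 245+441 > 661 → valid
4 of the 6 triples form a triangle.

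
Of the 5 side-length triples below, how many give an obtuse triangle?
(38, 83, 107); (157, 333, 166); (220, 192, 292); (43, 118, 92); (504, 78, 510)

2

(38,83,107): 38²+83² = 8333 < 11449 = 107² → obtuse
(157,333,166): 157+166 ≤ 333, not a triangle
(220,192,292): 192²+220² = 85264 = 292² → right
(43,118,92): 43²+92² = 10313 < 13924 = 118² → obtuse
(504,78,510): 78²+504² = 260100 = 510² → right
2 of the 5 are obtuse.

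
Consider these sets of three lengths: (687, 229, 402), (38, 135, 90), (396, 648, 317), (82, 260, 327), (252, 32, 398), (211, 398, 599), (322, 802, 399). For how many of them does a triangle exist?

3

(229,402,687): 229+402 ≤ 687 → not valid
(38,90,135): 38+90 ≤ 135 → not valid
(317,396,648): 317+396 > 648 → valid
(82,260,327): 82+260 > 327 → valid
(32,252,398): 32+252 ≤ 398 → not valid
(211,398,599): 211+398 > 599 → valid
(322,399,802): 322+399 ≤ 802 → not valid
3 of the 7 triples form a triangle.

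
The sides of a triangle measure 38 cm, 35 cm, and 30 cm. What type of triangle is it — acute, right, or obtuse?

Compare the square of the longest side to the sum of squares of the other two: 30² + 35² = 2125 > 1444 = 38².

acute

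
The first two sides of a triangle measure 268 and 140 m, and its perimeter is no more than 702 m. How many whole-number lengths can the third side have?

Triangle inequality: 128 < x < 408. Perimeter ≤ 702 gives x ≤ 702 − 268 − 140 = 294.
So 128 < x ≤ 294; integers 129 through 294: 166 values.

166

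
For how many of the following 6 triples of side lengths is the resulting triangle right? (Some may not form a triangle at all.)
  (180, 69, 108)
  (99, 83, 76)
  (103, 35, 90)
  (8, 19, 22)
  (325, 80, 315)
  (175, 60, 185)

2

(180,69,108): 69+108 ≤ 180, not a triangle
(99,83,76): 76²+83² = 12665 > 9801 = 99² → acute
(103,35,90): 35²+90² = 9325 < 10609 = 103² → obtuse
(8,19,22): 8²+19² = 425 < 484 = 22² → obtuse
(325,80,315): 80²+315² = 105625 = 325² → right
(175,60,185): 60²+175² = 34225 = 185² → right
2 of the 6 are right.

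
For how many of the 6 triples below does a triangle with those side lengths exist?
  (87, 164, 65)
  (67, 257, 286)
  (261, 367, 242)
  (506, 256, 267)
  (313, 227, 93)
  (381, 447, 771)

(65,87,164): 65+87 ≤ 164 → not valid
(67,257,286): 67+257 > 286 → valid
(242,261,367): 242+261 > 367 → valid
(256,267,506): 256+267 > 506 → valid
(93,227,313): 93+227 > 313 → valid
(381,447,771): 381+447 > 771 → valid
5 of the 6 triples form a triangle.

5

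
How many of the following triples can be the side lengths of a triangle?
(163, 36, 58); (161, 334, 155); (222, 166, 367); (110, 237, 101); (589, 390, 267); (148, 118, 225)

3

(36,58,163): 36+58 ≤ 163 → not valid
(155,161,334): 155+161 ≤ 334 → not valid
(166,222,367): 166+222 > 367 → valid
(101,110,237): 101+110 ≤ 237 → not valid
(267,390,589): 267+390 > 589 → valid
(118,148,225): 118+148 > 225 → valid
3 of the 6 triples form a triangle.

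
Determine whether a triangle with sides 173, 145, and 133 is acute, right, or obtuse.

acute

Compare the square of the longest side to the sum of squares of the other two: 133² + 145² = 38714 > 29929 = 173².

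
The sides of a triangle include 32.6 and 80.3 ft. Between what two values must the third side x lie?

47.7 < x < 112.9

By the triangle inequality, x must be less than 32.6 + 80.3 = 112.9 and greater than |32.6 − 80.3| = 47.7.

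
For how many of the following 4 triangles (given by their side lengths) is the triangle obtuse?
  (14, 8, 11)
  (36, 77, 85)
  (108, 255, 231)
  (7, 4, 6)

(14,8,11): 8²+11² = 185 < 196 = 14² → obtuse
(36,77,85): 36²+77² = 7225 = 85² → right
(108,255,231): 108²+231² = 65025 = 255² → right
(7,4,6): 4²+6² = 52 > 49 = 7² → acute
1 of the 4 is obtuse.

1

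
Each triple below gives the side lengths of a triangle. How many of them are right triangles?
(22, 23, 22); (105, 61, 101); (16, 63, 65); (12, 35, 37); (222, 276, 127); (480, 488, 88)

3

(22,23,22): 22²+22² = 968 > 529 = 23² → acute
(105,61,101): 61²+101² = 13922 > 11025 = 105² → acute
(16,63,65): 16²+63² = 4225 = 65² → right
(12,35,37): 12²+35² = 1369 = 37² → right
(222,276,127): 127²+222² = 65413 < 76176 = 276² → obtuse
(480,488,88): 88²+480² = 238144 = 488² → right
3 of the 6 are right.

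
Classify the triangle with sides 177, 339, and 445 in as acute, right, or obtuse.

obtuse

Compare the square of the longest side to the sum of squares of the other two: 177² + 339² = 146250 < 198025 = 445².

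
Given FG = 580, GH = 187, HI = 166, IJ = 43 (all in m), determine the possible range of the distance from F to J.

The maximum is all hops collinear in one direction: 580 + 187 + 166 + 43 = 976.
The longest hop is 580; the others sum to 396. Folding the others back against it leaves at least 580 − 396 = 184.

184 ≤ FJ ≤ 976 m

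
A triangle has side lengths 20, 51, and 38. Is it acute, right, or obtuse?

Compare the square of the longest side to the sum of squares of the other two: 20² + 38² = 1844 < 2601 = 51².

obtuse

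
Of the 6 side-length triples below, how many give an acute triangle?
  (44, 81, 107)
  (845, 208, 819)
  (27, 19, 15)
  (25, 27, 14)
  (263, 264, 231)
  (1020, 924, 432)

2

(44,81,107): 44²+81² = 8497 < 11449 = 107² → obtuse
(845,208,819): 208²+819² = 714025 = 845² → right
(27,19,15): 15²+19² = 586 < 729 = 27² → obtuse
(25,27,14): 14²+25² = 821 > 729 = 27² → acute
(263,264,231): 231²+263² = 122530 > 69696 = 264² → acute
(1020,924,432): 432²+924² = 1040400 = 1020² → right
2 of the 6 are acute.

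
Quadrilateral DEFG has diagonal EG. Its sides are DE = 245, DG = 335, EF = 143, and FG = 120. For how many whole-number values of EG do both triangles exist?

172

From triangle DEG: 90 < EG < 580.
From triangle FEG: 23 < EG < 263.
Intersection: 90 < EG < 263, so integers 91 through 262: 172 values.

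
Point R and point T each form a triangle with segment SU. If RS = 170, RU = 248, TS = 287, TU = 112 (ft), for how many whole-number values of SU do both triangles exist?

223

From triangle RSU: 78 < SU < 418.
From triangle TSU: 175 < SU < 399.
Intersection: 175 < SU < 399, so integers 176 through 398: 223 values.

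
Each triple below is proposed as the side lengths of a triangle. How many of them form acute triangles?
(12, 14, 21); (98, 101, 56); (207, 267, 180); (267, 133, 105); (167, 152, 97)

(12,14,21): 12²+14² = 340 < 441 = 21² → obtuse
(98,101,56): 56²+98² = 12740 > 10201 = 101² → acute
(207,267,180): 180²+207² = 75249 > 71289 = 267² → acute
(267,133,105): 105+133 ≤ 267, not a triangle
(167,152,97): 97²+152² = 32513 > 27889 = 167² → acute
3 of the 5 are acute.

3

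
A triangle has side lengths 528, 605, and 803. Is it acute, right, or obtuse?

Compare the square of the longest side to the sum of squares of the other two: 528² + 605² = 644809 = 803².

right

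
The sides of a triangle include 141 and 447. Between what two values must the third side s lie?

By the triangle inequality, s must be less than 141 + 447 = 588 and greater than |141 − 447| = 306.

306 < s < 588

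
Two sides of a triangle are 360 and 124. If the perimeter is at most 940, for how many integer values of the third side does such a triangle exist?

Triangle inequality: 236 < x < 484. Perimeter ≤ 940 gives x ≤ 940 − 360 − 124 = 456.
So 236 < x ≤ 456; integers 237 through 456: 220 values.

220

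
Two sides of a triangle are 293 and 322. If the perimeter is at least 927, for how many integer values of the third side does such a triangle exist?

303

Triangle inequality: 29 < x < 615. Perimeter ≥ 927 gives x ≥ 927 − 293 − 322 = 312.
So 312 ≤ x < 615; integers 312 through 614: 303 values.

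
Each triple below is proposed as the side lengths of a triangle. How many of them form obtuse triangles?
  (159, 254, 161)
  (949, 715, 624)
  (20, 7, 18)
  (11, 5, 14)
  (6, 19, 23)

4

(159,254,161): 159²+161² = 51202 < 64516 = 254² → obtuse
(949,715,624): 624²+715² = 900601 = 949² → right
(20,7,18): 7²+18² = 373 < 400 = 20² → obtuse
(11,5,14): 5²+11² = 146 < 196 = 14² → obtuse
(6,19,23): 6²+19² = 397 < 529 = 23² → obtuse
4 of the 5 are obtuse.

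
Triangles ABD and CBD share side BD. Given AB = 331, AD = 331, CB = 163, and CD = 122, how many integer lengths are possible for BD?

243

From triangle ABD: 0 < BD < 662.
From triangle CBD: 41 < BD < 285.
Intersection: 41 < BD < 285, so integers 42 through 284: 243 values.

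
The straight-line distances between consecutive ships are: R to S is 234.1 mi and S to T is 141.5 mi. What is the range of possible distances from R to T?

92.6 ≤ RT ≤ 375.6 mi

By the triangle inequality, |234.1 − 141.5| ≤ RT ≤ 234.1 + 141.5.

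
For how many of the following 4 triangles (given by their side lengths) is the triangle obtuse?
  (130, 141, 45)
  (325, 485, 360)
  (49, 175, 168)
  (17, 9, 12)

2

(130,141,45): 45²+130² = 18925 < 19881 = 141² → obtuse
(325,485,360): 325²+360² = 235225 = 485² → right
(49,175,168): 49²+168² = 30625 = 175² → right
(17,9,12): 9²+12² = 225 < 289 = 17² → obtuse
2 of the 4 are obtuse.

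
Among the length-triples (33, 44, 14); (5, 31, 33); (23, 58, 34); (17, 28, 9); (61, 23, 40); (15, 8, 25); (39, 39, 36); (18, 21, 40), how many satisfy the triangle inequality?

4

(14,33,44): 14+33 > 44 → valid
(5,31,33): 5+31 > 33 → valid
(23,34,58): 23+34 ≤ 58 → not valid
(9,17,28): 9+17 ≤ 28 → not valid
(23,40,61): 23+40 > 61 → valid
(8,15,25): 8+15 ≤ 25 → not valid
(36,39,39): 36+39 > 39 → valid
(18,21,40): 18+21 ≤ 40 → not valid
4 of the 8 triples form a triangle.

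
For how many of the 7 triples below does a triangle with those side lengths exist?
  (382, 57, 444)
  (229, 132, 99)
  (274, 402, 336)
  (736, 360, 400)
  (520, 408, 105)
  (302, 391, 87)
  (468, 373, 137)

4

(57,382,444): 57+382 ≤ 444 → not valid
(99,132,229): 99+132 > 229 → valid
(274,336,402): 274+336 > 402 → valid
(360,400,736): 360+400 > 736 → valid
(105,408,520): 105+408 ≤ 520 → not valid
(87,302,391): 87+302 ≤ 391 → not valid
(137,373,468): 137+373 > 468 → valid
4 of the 7 triples form a triangle.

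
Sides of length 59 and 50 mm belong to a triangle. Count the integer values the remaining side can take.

99

The third side lies in the open interval (9, 109).
Integers from 10 to 108 inclusive: 108 − 10 + 1 = 99.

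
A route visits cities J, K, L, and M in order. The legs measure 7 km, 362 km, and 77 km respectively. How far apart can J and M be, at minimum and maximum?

The maximum is all hops collinear in one direction: 7 + 362 + 77 = 446.
The longest hop is 362; the others sum to 84. Folding the others back against it leaves at least 362 − 84 = 278.

278 ≤ JM ≤ 446 km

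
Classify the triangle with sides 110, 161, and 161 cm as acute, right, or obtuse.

Compare the square of the longest side to the sum of squares of the other two: 110² + 161² = 38021 > 25921 = 161².

acute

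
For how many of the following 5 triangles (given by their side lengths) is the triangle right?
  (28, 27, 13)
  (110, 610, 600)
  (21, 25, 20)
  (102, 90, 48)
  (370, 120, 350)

(28,27,13): 13²+27² = 898 > 784 = 28² → acute
(110,610,600): 110²+600² = 372100 = 610² → right
(21,25,20): 20²+21² = 841 > 625 = 25² → acute
(102,90,48): 48²+90² = 10404 = 102² → right
(370,120,350): 120²+350² = 136900 = 370² → right
3 of the 5 are right.

3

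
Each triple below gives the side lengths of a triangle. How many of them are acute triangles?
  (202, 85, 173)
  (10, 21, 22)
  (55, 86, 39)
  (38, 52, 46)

(202,85,173): 85²+173² = 37154 < 40804 = 202² → obtuse
(10,21,22): 10²+21² = 541 > 484 = 22² → acute
(55,86,39): 39²+55² = 4546 < 7396 = 86² → obtuse
(38,52,46): 38²+46² = 3560 > 2704 = 52² → acute
2 of the 4 are acute.

2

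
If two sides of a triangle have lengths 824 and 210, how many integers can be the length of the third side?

419

The third side lies in the open interval (614, 1034).
Integers from 615 to 1033 inclusive: 1033 − 615 + 1 = 419.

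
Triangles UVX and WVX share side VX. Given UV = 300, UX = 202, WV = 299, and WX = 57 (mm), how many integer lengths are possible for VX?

113

From triangle UVX: 98 < VX < 502.
From triangle WVX: 242 < VX < 356.
Intersection: 242 < VX < 356, so integers 243 through 355: 113 values.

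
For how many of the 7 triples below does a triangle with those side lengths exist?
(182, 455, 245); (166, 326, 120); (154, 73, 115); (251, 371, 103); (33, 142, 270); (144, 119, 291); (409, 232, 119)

1

(182,245,455): 182+245 ≤ 455 → not valid
(120,166,326): 120+166 ≤ 326 → not valid
(73,115,154): 73+115 > 154 → valid
(103,251,371): 103+251 ≤ 371 → not valid
(33,142,270): 33+142 ≤ 270 → not valid
(119,144,291): 119+144 ≤ 291 → not valid
(119,232,409): 119+232 ≤ 409 → not valid
1 of the 7 triples forms a triangle.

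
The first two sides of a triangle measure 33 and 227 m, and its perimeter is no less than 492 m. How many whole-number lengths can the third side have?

28

Triangle inequality: 194 < x < 260. Perimeter ≥ 492 gives x ≥ 492 − 33 − 227 = 232.
So 232 ≤ x < 260; integers 232 through 259: 28 values.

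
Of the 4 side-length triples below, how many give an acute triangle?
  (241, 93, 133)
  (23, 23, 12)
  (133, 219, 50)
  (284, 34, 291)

1

(241,93,133): 93+133 ≤ 241, not a triangle
(23,23,12): 12²+23² = 673 > 529 = 23² → acute
(133,219,50): 50+133 ≤ 219, not a triangle
(284,34,291): 34²+284² = 81812 < 84681 = 291² → obtuse
1 of the 4 is acute.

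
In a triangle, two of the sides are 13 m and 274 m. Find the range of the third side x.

By the triangle inequality, x must be less than 13 + 274 = 287 and greater than |13 − 274| = 261.

261 < x < 287 (m)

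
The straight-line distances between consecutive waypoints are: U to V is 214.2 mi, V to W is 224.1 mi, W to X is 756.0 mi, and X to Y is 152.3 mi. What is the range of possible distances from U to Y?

The maximum is all hops collinear in one direction: 214.2 + 224.1 + 756.0 + 152.3 = 1346.6.
The longest hop is 756.0; the others sum to 590.6. Folding the others back against it leaves at least 756.0 − 590.6 = 165.4.

165.4 ≤ UY ≤ 1346.6 mi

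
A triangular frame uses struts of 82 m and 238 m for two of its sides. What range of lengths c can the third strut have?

156 < c < 320

By the triangle inequality, c must be less than 82 + 238 = 320 and greater than |82 − 238| = 156.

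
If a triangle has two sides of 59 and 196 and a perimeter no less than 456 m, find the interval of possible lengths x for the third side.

201 ≤ x < 255 m

Triangle inequality alone gives 137 < x < 255.
The perimeter condition gives x ≥ 456 − 59 − 196 = 201.
Intersecting the two: 201 ≤ x < 255.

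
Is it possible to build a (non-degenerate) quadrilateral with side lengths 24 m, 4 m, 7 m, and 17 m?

Yes

A quadrilateral exists iff every side is shorter than the sum of the others — equivalently, the longest side is less than the sum of the rest.
Longest side 24 < 28 (sum of the remaining 3), so yes.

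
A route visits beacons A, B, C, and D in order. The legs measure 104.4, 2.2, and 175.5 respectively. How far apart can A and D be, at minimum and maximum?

68.9 ≤ AD ≤ 282.1

The maximum is all hops collinear in one direction: 104.4 + 2.2 + 175.5 = 282.1.
The longest hop is 175.5; the others sum to 106.6. Folding the others back against it leaves at least 175.5 − 106.6 = 68.9.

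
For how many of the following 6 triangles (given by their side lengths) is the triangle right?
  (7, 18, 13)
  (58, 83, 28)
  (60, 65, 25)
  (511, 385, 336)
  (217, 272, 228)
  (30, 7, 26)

2

(7,18,13): 7²+13² = 218 < 324 = 18² → obtuse
(58,83,28): 28²+58² = 4148 < 6889 = 83² → obtuse
(60,65,25): 25²+60² = 4225 = 65² → right
(511,385,336): 336²+385² = 261121 = 511² → right
(217,272,228): 217²+228² = 99073 > 73984 = 272² → acute
(30,7,26): 7²+26² = 725 < 900 = 30² → obtuse
2 of the 6 are right.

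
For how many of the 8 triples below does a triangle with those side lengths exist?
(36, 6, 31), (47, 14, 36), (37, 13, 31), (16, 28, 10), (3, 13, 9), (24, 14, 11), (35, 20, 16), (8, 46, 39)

(6,31,36): 6+31 > 36 → valid
(14,36,47): 14+36 > 47 → valid
(13,31,37): 13+31 > 37 → valid
(10,16,28): 10+16 ≤ 28 → not valid
(3,9,13): 3+9 ≤ 13 → not valid
(11,14,24): 11+14 > 24 → valid
(16,20,35): 16+20 > 35 → valid
(8,39,46): 8+39 > 46 → valid
6 of the 8 triples form a triangle.

6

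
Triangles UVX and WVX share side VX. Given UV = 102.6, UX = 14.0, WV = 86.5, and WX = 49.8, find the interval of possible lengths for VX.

From triangle UVX: |102.6 − 14.0| < VX < 102.6 + 14.0, i.e. 88.6 < VX < 116.6.
From triangle WVX: 36.7 < VX < 136.3.
Both must hold, so VX lies in the intersection.

88.6 < VX < 116.6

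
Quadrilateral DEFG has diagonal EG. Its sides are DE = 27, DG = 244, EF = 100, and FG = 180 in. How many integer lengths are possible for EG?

From triangle DEG: 217 < EG < 271.
From triangle FEG: 80 < EG < 280.
Intersection: 217 < EG < 271, so integers 218 through 270: 53 values.

53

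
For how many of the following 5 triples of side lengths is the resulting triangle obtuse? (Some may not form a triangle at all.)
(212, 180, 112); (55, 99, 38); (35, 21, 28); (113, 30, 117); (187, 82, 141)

2

(212,180,112): 112²+180² = 44944 = 212² → right
(55,99,38): 38+55 ≤ 99, not a triangle
(35,21,28): 21²+28² = 1225 = 35² → right
(113,30,117): 30²+113² = 13669 < 13689 = 117² → obtuse
(187,82,141): 82²+141² = 26605 < 34969 = 187² → obtuse
2 of the 5 are obtuse.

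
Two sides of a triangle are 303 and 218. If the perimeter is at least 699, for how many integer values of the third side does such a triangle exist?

343

Triangle inequality: 85 < x < 521. Perimeter ≥ 699 gives x ≥ 699 − 303 − 218 = 178.
So 178 ≤ x < 521; integers 178 through 520: 343 values.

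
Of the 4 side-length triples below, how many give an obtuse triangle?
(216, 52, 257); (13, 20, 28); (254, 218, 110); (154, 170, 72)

3

(216,52,257): 52²+216² = 49360 < 66049 = 257² → obtuse
(13,20,28): 13²+20² = 569 < 784 = 28² → obtuse
(254,218,110): 110²+218² = 59624 < 64516 = 254² → obtuse
(154,170,72): 72²+154² = 28900 = 170² → right
3 of the 4 are obtuse.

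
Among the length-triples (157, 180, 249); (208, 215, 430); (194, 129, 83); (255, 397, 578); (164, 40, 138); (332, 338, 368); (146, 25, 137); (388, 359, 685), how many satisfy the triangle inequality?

(157,180,249): 157+180 > 249 → valid
(208,215,430): 208+215 ≤ 430 → not valid
(83,129,194): 83+129 > 194 → valid
(255,397,578): 255+397 > 578 → valid
(40,138,164): 40+138 > 164 → valid
(332,338,368): 332+338 > 368 → valid
(25,137,146): 25+137 > 146 → valid
(359,388,685): 359+388 > 685 → valid
7 of the 8 triples form a triangle.

7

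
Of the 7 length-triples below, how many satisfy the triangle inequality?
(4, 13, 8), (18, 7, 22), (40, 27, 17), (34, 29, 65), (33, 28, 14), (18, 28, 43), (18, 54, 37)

5

(4,8,13): 4+8 ≤ 13 → not valid
(7,18,22): 7+18 > 22 → valid
(17,27,40): 17+27 > 40 → valid
(29,34,65): 29+34 ≤ 65 → not valid
(14,28,33): 14+28 > 33 → valid
(18,28,43): 18+28 > 43 → valid
(18,37,54): 18+37 > 54 → valid
5 of the 7 triples form a triangle.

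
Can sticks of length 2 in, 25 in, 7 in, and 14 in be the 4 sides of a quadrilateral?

No

For a quadrilateral, each side must be shorter than the sum of the others.
Here the longest side is 25, but the remaining 3 sides sum to only 23.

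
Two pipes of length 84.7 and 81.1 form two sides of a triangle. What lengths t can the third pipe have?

By the triangle inequality, t must be less than 84.7 + 81.1 = 165.8 and greater than |84.7 − 81.1| = 3.6.

3.6 < t < 165.8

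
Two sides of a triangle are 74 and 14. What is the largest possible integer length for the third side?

87

The third side must be strictly less than 74 + 14 = 88.
The largest integer below 88 is 87.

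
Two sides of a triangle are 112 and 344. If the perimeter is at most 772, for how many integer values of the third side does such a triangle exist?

Triangle inequality: 232 < x < 456. Perimeter ≤ 772 gives x ≤ 772 − 112 − 344 = 316.
So 232 < x ≤ 316; integers 233 through 316: 84 values.

84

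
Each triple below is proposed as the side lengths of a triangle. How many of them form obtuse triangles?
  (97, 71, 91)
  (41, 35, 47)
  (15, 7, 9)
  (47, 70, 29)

(97,71,91): 71²+91² = 13322 > 9409 = 97² → acute
(41,35,47): 35²+41² = 2906 > 2209 = 47² → acute
(15,7,9): 7²+9² = 130 < 225 = 15² → obtuse
(47,70,29): 29²+47² = 3050 < 4900 = 70² → obtuse
2 of the 4 are obtuse.

2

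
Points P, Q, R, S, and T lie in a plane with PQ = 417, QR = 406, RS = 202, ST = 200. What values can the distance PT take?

The maximum is all hops collinear in one direction: 417 + 406 + 202 + 200 = 1225.
The longest hop is 417; the others sum to 808. Since 417 ≤ 808, the path can fold back on itself completely, so the minimum distance is 0.

0 ≤ PT ≤ 1225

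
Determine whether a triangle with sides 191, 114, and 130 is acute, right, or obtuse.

obtuse

Compare the square of the longest side to the sum of squares of the other two: 114² + 130² = 29896 < 36481 = 191².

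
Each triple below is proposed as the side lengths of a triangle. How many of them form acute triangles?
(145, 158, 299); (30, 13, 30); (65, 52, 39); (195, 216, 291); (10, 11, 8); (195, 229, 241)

(145,158,299): 145²+158² = 45989 < 89401 = 299² → obtuse
(30,13,30): 13²+30² = 1069 > 900 = 30² → acute
(65,52,39): 39²+52² = 4225 = 65² → right
(195,216,291): 195²+216² = 84681 = 291² → right
(10,11,8): 8²+10² = 164 > 121 = 11² → acute
(195,229,241): 195²+229² = 90466 > 58081 = 241² → acute
3 of the 6 are acute.

3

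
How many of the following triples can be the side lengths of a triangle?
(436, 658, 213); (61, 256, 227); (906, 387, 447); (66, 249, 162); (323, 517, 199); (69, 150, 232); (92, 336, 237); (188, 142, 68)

(213,436,658): 213+436 ≤ 658 → not valid
(61,227,256): 61+227 > 256 → valid
(387,447,906): 387+447 ≤ 906 → not valid
(66,162,249): 66+162 ≤ 249 → not valid
(199,323,517): 199+323 > 517 → valid
(69,150,232): 69+150 ≤ 232 → not valid
(92,237,336): 92+237 ≤ 336 → not valid
(68,142,188): 68+142 > 188 → valid
3 of the 8 triples form a triangle.

3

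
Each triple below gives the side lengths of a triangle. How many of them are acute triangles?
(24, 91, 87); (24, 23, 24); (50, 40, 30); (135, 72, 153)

(24,91,87): 24²+87² = 8145 < 8281 = 91² → obtuse
(24,23,24): 23²+24² = 1105 > 576 = 24² → acute
(50,40,30): 30²+40² = 2500 = 50² → right
(135,72,153): 72²+135² = 23409 = 153² → right
1 of the 4 is acute.

1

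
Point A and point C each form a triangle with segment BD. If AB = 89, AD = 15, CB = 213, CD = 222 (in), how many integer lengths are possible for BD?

29

From triangle ABD: 74 < BD < 104.
From triangle CBD: 9 < BD < 435.
Intersection: 74 < BD < 104, so integers 75 through 103: 29 values.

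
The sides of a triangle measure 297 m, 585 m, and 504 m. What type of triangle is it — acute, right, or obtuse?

right

Compare the square of the longest side to the sum of squares of the other two: 297² + 504² = 342225 = 585².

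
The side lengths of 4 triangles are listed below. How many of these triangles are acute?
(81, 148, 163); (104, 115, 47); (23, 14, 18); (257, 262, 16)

1

(81,148,163): 81²+148² = 28465 > 26569 = 163² → acute
(104,115,47): 47²+104² = 13025 < 13225 = 115² → obtuse
(23,14,18): 14²+18² = 520 < 529 = 23² → obtuse
(257,262,16): 16²+257² = 66305 < 68644 = 262² → obtuse
1 of the 4 is acute.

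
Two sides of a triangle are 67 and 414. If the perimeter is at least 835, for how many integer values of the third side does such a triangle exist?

127

Triangle inequality: 347 < x < 481. Perimeter ≥ 835 gives x ≥ 835 − 67 − 414 = 354.
So 354 ≤ x < 481; integers 354 through 480: 127 values.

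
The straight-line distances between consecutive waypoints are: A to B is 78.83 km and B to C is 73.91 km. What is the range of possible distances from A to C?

By the triangle inequality, |78.83 − 73.91| ≤ AC ≤ 78.83 + 73.91.

4.92 ≤ AC ≤ 152.74 km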